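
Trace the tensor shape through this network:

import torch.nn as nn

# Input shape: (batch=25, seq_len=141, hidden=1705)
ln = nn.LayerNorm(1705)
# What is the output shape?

Input shape: (25, 141, 1705)
Output shape: (25, 141, 1705)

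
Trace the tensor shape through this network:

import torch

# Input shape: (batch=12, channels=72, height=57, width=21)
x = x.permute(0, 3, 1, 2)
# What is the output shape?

Input shape: (12, 72, 57, 21)
Output shape: (12, 21, 72, 57)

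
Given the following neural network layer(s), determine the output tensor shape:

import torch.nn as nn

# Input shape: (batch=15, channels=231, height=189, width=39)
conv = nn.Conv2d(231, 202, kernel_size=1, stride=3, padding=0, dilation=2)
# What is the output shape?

Input shape: (15, 231, 189, 39)
Output shape: (15, 202, 63, 13)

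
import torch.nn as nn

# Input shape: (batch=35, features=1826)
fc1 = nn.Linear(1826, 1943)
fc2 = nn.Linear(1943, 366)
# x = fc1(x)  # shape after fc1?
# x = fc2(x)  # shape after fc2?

Input shape: (35, 1826)
  -> after fc1: (35, 1943)
Output shape: (35, 366)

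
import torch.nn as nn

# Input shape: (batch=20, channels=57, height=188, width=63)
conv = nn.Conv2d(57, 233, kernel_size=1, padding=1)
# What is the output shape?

Input shape: (20, 57, 188, 63)
Output shape: (20, 233, 190, 65)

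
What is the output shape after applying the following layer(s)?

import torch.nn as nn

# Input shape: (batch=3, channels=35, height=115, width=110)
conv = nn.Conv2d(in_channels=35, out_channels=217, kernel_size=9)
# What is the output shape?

Input shape: (3, 35, 115, 110)
Output shape: (3, 217, 107, 102)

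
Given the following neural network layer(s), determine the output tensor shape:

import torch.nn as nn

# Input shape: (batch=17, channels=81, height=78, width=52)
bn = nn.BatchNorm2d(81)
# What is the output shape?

Input shape: (17, 81, 78, 52)
Output shape: (17, 81, 78, 52)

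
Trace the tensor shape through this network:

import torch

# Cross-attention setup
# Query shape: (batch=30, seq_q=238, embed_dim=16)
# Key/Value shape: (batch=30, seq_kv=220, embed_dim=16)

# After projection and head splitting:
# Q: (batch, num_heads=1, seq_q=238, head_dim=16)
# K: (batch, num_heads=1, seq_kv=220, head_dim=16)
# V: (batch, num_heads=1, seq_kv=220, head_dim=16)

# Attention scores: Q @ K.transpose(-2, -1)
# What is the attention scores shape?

Input shape: (30, 238, 16)
Output shape: (30, 1, 238, 220)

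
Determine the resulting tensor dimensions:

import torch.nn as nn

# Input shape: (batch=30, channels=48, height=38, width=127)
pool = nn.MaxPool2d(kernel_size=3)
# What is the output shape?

Input shape: (30, 48, 38, 127)
Output shape: (30, 48, 12, 42)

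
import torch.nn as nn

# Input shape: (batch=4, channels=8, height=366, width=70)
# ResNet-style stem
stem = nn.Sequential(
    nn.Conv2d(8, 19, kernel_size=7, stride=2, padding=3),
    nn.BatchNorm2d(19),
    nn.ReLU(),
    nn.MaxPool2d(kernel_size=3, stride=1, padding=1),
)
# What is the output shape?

Input shape: (4, 8, 366, 70)
  -> after Conv2d 7x7 stride=2: (4, 19, 183, 35)
Output shape: (4, 19, 183, 35)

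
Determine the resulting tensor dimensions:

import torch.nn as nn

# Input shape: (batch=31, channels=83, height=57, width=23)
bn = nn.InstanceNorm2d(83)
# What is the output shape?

Input shape: (31, 83, 57, 23)
Output shape: (31, 83, 57, 23)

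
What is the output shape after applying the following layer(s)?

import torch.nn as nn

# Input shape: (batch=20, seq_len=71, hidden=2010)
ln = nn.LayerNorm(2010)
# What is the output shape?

Input shape: (20, 71, 2010)
Output shape: (20, 71, 2010)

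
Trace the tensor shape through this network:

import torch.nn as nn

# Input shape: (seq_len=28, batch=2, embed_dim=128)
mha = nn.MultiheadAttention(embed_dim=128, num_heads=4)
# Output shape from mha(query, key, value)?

Input shape: (28, 2, 128)
Output shape: (28, 2, 128)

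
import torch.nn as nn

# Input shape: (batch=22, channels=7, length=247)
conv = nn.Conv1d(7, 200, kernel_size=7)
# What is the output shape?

Input shape: (22, 7, 247)
Output shape: (22, 200, 241)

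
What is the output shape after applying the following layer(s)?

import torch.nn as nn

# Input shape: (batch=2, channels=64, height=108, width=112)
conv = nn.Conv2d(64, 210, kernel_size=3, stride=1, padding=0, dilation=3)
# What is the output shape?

Input shape: (2, 64, 108, 112)
Output shape: (2, 210, 102, 106)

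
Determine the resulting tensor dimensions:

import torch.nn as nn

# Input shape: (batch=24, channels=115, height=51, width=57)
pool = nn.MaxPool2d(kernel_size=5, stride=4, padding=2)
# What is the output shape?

Input shape: (24, 115, 51, 57)
Output shape: (24, 115, 13, 15)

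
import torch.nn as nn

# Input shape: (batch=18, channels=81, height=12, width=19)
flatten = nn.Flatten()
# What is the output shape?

Input shape: (18, 81, 12, 19)
Output shape: (18, 18468)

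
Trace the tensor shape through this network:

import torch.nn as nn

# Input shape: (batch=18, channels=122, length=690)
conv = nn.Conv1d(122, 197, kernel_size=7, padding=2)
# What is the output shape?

Input shape: (18, 122, 690)
Output shape: (18, 197, 688)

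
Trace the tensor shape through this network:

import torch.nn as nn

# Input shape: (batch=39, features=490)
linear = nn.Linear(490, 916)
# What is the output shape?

Input shape: (39, 490)
Output shape: (39, 916)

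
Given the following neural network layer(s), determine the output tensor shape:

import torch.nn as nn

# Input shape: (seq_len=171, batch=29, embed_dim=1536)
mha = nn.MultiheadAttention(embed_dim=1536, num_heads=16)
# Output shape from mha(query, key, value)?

Input shape: (171, 29, 1536)
Output shape: (171, 29, 1536)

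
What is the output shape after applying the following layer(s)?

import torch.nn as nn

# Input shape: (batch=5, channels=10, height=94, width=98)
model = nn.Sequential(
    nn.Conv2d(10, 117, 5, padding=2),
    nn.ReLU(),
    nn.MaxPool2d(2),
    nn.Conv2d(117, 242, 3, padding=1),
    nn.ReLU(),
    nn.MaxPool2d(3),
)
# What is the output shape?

Input shape: (5, 10, 94, 98)
  -> after first Conv2d: (5, 117, 94, 98)
  -> after first MaxPool2d: (5, 117, 47, 49)
  -> after second Conv2d: (5, 242, 47, 49)
Output shape: (5, 242, 15, 16)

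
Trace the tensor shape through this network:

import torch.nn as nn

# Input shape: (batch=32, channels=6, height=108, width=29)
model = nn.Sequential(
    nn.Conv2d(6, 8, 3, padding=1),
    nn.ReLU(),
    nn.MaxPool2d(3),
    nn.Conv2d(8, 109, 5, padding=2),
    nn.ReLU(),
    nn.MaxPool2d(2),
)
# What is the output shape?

Input shape: (32, 6, 108, 29)
  -> after first Conv2d: (32, 8, 108, 29)
  -> after first MaxPool2d: (32, 8, 36, 9)
  -> after second Conv2d: (32, 109, 36, 9)
Output shape: (32, 109, 18, 4)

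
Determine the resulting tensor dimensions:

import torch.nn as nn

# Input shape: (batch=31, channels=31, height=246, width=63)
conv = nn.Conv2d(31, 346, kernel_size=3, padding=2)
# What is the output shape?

Input shape: (31, 31, 246, 63)
Output shape: (31, 346, 248, 65)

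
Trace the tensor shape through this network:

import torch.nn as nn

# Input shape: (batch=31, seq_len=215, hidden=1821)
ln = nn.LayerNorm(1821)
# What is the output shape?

Input shape: (31, 215, 1821)
Output shape: (31, 215, 1821)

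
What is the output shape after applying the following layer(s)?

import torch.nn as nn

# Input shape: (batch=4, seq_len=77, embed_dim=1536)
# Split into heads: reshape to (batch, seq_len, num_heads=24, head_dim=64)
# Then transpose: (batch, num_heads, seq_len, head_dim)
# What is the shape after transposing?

Input shape: (4, 77, 1536)
  -> after reshape: (4, 77, 24, 64)
Output shape: (4, 24, 77, 64)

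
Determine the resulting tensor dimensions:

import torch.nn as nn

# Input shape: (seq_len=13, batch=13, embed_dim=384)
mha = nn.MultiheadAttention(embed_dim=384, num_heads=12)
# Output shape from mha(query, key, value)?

Input shape: (13, 13, 384)
Output shape: (13, 13, 384)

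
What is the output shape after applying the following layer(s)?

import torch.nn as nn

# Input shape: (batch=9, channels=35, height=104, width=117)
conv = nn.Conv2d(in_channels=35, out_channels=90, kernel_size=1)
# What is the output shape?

Input shape: (9, 35, 104, 117)
Output shape: (9, 90, 104, 117)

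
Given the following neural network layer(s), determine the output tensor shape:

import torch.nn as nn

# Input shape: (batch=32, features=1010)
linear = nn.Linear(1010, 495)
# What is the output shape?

Input shape: (32, 1010)
Output shape: (32, 495)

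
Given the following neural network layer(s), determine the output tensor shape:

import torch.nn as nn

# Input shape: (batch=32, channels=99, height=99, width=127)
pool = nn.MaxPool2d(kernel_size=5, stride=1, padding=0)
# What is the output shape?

Input shape: (32, 99, 99, 127)
Output shape: (32, 99, 95, 123)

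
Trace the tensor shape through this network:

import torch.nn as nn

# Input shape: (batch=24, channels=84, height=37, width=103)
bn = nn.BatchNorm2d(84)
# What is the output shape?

Input shape: (24, 84, 37, 103)
Output shape: (24, 84, 37, 103)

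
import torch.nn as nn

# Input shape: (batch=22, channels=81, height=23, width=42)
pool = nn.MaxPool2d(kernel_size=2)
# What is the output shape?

Input shape: (22, 81, 23, 42)
Output shape: (22, 81, 11, 21)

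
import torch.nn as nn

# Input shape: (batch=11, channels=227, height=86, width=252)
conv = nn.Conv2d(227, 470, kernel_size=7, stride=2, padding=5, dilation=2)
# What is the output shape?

Input shape: (11, 227, 86, 252)
Output shape: (11, 470, 42, 125)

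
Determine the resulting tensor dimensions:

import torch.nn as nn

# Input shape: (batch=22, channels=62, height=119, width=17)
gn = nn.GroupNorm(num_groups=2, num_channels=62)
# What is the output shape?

Input shape: (22, 62, 119, 17)
Output shape: (22, 62, 119, 17)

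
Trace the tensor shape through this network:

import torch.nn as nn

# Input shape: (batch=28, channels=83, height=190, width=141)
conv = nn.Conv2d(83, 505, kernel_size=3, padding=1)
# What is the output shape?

Input shape: (28, 83, 190, 141)
Output shape: (28, 505, 190, 141)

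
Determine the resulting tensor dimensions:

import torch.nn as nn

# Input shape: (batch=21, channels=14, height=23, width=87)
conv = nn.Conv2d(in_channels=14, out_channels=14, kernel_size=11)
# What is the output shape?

Input shape: (21, 14, 23, 87)
Output shape: (21, 14, 13, 77)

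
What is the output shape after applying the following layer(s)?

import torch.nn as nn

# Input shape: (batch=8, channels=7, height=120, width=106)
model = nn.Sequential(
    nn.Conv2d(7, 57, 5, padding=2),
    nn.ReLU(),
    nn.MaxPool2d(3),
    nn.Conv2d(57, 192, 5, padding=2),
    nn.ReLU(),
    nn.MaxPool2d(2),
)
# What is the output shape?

Input shape: (8, 7, 120, 106)
  -> after first Conv2d: (8, 57, 120, 106)
  -> after first MaxPool2d: (8, 57, 40, 35)
  -> after second Conv2d: (8, 192, 40, 35)
Output shape: (8, 192, 20, 17)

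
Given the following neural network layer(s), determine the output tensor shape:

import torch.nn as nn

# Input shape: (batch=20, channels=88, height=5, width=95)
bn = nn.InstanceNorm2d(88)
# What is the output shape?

Input shape: (20, 88, 5, 95)
Output shape: (20, 88, 5, 95)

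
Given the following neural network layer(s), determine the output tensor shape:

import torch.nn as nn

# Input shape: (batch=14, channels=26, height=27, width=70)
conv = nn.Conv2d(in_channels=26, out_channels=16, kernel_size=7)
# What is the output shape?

Input shape: (14, 26, 27, 70)
Output shape: (14, 16, 21, 64)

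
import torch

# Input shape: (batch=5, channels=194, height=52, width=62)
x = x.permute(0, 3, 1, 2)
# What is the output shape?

Input shape: (5, 194, 52, 62)
Output shape: (5, 62, 194, 52)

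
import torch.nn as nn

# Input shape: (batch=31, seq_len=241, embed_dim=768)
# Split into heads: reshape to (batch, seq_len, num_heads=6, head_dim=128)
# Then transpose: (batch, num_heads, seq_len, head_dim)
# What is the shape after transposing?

Input shape: (31, 241, 768)
  -> after reshape: (31, 241, 6, 128)
Output shape: (31, 6, 241, 128)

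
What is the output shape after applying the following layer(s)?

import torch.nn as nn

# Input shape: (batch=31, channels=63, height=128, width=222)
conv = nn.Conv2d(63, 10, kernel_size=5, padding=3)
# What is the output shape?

Input shape: (31, 63, 128, 222)
Output shape: (31, 10, 130, 224)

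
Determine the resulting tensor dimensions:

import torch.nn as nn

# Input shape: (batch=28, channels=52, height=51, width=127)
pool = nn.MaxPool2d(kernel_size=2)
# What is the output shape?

Input shape: (28, 52, 51, 127)
Output shape: (28, 52, 25, 63)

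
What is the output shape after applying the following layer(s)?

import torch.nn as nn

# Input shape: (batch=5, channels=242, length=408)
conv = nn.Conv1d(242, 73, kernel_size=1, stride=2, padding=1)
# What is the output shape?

Input shape: (5, 242, 408)
Output shape: (5, 73, 205)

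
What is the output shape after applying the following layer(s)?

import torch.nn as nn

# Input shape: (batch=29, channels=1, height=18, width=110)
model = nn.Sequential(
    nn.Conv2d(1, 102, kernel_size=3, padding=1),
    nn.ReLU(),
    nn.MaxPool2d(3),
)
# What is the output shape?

Input shape: (29, 1, 18, 110)
  -> after Conv2d: (29, 102, 18, 110)
  -> after ReLU: (29, 102, 18, 110)
Output shape: (29, 102, 6, 36)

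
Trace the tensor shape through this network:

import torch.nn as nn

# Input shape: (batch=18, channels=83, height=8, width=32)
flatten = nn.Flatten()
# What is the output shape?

Input shape: (18, 83, 8, 32)
Output shape: (18, 21248)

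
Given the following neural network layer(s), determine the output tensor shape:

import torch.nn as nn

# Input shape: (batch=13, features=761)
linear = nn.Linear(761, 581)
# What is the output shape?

Input shape: (13, 761)
Output shape: (13, 581)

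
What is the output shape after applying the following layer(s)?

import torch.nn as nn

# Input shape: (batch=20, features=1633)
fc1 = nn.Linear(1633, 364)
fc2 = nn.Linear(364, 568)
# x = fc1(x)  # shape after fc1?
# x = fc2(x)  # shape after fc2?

Input shape: (20, 1633)
  -> after fc1: (20, 364)
Output shape: (20, 568)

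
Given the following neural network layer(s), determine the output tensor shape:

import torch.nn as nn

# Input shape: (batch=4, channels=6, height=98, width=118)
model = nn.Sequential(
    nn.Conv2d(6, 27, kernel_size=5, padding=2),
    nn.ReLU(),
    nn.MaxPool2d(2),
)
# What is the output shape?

Input shape: (4, 6, 98, 118)
  -> after Conv2d: (4, 27, 98, 118)
  -> after ReLU: (4, 27, 98, 118)
Output shape: (4, 27, 49, 59)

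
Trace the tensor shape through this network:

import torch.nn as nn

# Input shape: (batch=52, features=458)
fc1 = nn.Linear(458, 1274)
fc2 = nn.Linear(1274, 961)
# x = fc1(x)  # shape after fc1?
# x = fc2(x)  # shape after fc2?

Input shape: (52, 458)
  -> after fc1: (52, 1274)
Output shape: (52, 961)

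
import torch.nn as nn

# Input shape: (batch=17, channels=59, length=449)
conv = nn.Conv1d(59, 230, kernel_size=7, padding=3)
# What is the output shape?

Input shape: (17, 59, 449)
Output shape: (17, 230, 449)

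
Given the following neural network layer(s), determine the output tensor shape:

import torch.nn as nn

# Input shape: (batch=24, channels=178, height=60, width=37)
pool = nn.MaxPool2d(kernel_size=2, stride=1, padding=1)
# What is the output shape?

Input shape: (24, 178, 60, 37)
Output shape: (24, 178, 61, 38)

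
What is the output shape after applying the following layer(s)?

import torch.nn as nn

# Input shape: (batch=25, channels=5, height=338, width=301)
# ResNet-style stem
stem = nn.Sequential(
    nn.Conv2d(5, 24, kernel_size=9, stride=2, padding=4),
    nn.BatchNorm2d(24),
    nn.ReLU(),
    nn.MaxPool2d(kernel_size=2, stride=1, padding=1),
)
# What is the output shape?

Input shape: (25, 5, 338, 301)
  -> after Conv2d 9x9 stride=2: (25, 24, 169, 151)
Output shape: (25, 24, 170, 152)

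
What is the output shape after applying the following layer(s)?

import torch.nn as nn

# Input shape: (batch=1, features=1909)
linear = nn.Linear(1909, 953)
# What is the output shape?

Input shape: (1, 1909)
Output shape: (1, 953)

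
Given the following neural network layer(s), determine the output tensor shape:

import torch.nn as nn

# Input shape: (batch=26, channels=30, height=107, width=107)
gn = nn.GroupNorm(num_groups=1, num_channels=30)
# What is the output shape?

Input shape: (26, 30, 107, 107)
Output shape: (26, 30, 107, 107)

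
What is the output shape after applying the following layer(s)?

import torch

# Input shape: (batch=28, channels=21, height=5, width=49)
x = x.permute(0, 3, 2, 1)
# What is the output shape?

Input shape: (28, 21, 5, 49)
Output shape: (28, 49, 5, 21)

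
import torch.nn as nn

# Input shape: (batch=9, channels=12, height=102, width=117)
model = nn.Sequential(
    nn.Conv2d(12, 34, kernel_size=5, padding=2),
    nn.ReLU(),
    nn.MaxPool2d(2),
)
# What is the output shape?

Input shape: (9, 12, 102, 117)
  -> after Conv2d: (9, 34, 102, 117)
  -> after ReLU: (9, 34, 102, 117)
Output shape: (9, 34, 51, 58)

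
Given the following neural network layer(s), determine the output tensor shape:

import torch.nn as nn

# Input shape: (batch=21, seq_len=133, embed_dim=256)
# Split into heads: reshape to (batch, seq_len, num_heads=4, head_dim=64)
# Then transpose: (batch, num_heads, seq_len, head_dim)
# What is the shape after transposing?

Input shape: (21, 133, 256)
  -> after reshape: (21, 133, 4, 64)
Output shape: (21, 4, 133, 64)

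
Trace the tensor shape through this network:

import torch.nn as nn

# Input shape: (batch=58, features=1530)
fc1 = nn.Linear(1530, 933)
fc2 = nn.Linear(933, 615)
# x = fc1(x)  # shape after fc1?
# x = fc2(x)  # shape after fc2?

Input shape: (58, 1530)
  -> after fc1: (58, 933)
Output shape: (58, 615)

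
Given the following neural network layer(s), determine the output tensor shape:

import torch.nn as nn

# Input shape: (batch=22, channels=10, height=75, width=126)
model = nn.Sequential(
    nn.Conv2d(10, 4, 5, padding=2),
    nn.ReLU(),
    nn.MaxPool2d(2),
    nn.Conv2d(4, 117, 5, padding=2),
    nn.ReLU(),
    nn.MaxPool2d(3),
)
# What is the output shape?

Input shape: (22, 10, 75, 126)
  -> after first Conv2d: (22, 4, 75, 126)
  -> after first MaxPool2d: (22, 4, 37, 63)
  -> after second Conv2d: (22, 117, 37, 63)
Output shape: (22, 117, 12, 21)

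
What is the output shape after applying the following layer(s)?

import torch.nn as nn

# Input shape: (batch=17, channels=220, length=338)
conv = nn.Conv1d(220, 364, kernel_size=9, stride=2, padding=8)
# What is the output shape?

Input shape: (17, 220, 338)
Output shape: (17, 364, 173)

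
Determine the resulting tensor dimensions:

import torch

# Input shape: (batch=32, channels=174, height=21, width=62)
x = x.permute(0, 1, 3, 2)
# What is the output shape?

Input shape: (32, 174, 21, 62)
Output shape: (32, 174, 62, 21)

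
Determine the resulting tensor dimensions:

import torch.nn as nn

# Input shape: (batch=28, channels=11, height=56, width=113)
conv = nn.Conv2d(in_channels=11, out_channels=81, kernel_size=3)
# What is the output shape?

Input shape: (28, 11, 56, 113)
Output shape: (28, 81, 54, 111)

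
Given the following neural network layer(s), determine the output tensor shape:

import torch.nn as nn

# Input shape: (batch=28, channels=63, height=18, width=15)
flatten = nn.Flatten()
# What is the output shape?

Input shape: (28, 63, 18, 15)
Output shape: (28, 17010)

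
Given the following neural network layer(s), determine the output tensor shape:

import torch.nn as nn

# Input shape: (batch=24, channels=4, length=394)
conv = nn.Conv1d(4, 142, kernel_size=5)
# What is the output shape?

Input shape: (24, 4, 394)
Output shape: (24, 142, 390)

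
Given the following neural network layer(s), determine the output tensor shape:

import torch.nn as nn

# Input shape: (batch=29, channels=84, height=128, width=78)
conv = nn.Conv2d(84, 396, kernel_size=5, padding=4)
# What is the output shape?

Input shape: (29, 84, 128, 78)
Output shape: (29, 396, 132, 82)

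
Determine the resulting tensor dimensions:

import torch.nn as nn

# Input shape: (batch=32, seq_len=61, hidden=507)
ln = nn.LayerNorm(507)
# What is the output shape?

Input shape: (32, 61, 507)
Output shape: (32, 61, 507)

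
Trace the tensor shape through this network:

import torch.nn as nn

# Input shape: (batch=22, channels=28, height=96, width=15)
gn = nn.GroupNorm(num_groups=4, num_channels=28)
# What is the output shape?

Input shape: (22, 28, 96, 15)
Output shape: (22, 28, 96, 15)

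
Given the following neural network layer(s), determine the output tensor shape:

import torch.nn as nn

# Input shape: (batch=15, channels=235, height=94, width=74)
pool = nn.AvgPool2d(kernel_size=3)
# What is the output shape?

Input shape: (15, 235, 94, 74)
Output shape: (15, 235, 31, 24)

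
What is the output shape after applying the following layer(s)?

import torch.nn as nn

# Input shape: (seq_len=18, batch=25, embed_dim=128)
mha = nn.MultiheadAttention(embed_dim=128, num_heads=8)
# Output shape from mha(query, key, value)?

Input shape: (18, 25, 128)
Output shape: (18, 25, 128)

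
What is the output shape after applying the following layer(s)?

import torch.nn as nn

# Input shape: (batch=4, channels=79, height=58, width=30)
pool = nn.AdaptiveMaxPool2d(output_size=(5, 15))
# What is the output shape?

Input shape: (4, 79, 58, 30)
Output shape: (4, 79, 5, 15)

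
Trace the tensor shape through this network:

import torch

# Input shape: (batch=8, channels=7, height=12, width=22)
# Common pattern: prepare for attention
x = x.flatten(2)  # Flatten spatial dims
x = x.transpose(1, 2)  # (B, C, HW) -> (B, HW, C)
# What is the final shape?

Input shape: (8, 7, 12, 22)
  -> after flatten(2): (8, 7, 264)
Output shape: (8, 264, 7)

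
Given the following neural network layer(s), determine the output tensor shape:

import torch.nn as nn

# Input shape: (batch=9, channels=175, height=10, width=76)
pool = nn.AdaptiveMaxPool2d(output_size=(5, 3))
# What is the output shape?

Input shape: (9, 175, 10, 76)
Output shape: (9, 175, 5, 3)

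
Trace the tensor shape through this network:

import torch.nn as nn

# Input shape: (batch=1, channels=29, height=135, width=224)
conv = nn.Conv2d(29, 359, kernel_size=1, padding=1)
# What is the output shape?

Input shape: (1, 29, 135, 224)
Output shape: (1, 359, 137, 226)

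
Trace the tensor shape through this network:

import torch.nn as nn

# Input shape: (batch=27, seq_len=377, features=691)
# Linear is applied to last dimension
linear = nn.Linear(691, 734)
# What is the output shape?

Input shape: (27, 377, 691)
Output shape: (27, 377, 734)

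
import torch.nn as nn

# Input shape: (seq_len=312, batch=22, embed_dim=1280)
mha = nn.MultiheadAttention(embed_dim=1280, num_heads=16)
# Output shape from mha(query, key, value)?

Input shape: (312, 22, 1280)
Output shape: (312, 22, 1280)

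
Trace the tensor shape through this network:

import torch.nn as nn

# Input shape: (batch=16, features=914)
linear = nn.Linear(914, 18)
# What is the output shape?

Input shape: (16, 914)
Output shape: (16, 18)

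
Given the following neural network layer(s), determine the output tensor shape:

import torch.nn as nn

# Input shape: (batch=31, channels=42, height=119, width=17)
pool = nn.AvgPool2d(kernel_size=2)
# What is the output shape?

Input shape: (31, 42, 119, 17)
Output shape: (31, 42, 59, 8)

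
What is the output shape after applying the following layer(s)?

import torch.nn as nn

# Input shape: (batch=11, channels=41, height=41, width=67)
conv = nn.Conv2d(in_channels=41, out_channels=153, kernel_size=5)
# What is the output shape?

Input shape: (11, 41, 41, 67)
Output shape: (11, 153, 37, 63)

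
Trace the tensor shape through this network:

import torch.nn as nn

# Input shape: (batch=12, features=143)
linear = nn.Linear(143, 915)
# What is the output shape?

Input shape: (12, 143)
Output shape: (12, 915)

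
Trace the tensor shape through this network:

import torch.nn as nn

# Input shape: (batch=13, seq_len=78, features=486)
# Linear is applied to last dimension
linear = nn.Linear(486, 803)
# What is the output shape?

Input shape: (13, 78, 486)
Output shape: (13, 78, 803)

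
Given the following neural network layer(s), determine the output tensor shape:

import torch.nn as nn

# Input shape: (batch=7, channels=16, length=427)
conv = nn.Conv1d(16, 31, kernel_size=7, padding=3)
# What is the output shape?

Input shape: (7, 16, 427)
Output shape: (7, 31, 427)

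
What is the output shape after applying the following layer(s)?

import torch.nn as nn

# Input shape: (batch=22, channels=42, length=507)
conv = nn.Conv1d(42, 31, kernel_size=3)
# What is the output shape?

Input shape: (22, 42, 507)
Output shape: (22, 31, 505)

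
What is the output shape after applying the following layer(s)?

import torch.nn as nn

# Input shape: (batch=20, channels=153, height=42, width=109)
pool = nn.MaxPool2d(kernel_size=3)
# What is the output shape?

Input shape: (20, 153, 42, 109)
Output shape: (20, 153, 14, 36)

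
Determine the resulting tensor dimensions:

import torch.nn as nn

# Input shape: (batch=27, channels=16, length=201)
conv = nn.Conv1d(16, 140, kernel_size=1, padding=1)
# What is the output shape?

Input shape: (27, 16, 201)
Output shape: (27, 140, 203)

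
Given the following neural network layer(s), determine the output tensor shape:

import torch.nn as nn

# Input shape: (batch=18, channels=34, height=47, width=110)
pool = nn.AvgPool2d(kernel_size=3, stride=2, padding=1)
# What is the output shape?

Input shape: (18, 34, 47, 110)
Output shape: (18, 34, 24, 55)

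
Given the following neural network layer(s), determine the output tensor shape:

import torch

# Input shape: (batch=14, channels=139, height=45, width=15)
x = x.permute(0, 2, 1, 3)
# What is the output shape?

Input shape: (14, 139, 45, 15)
Output shape: (14, 45, 139, 15)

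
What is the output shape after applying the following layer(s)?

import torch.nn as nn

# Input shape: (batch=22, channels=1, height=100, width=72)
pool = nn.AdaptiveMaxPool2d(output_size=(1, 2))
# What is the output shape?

Input shape: (22, 1, 100, 72)
Output shape: (22, 1, 1, 2)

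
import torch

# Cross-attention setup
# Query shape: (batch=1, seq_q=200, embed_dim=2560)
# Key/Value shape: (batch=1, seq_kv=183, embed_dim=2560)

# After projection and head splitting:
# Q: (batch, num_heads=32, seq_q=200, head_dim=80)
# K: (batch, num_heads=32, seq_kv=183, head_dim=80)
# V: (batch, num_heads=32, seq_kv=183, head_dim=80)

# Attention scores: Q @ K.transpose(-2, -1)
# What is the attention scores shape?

Input shape: (1, 200, 2560)
Output shape: (1, 32, 200, 183)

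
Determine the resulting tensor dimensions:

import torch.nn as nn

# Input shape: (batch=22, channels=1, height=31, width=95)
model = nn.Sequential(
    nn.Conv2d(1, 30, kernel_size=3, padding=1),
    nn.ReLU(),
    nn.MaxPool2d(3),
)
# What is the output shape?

Input shape: (22, 1, 31, 95)
  -> after Conv2d: (22, 30, 31, 95)
  -> after ReLU: (22, 30, 31, 95)
Output shape: (22, 30, 10, 31)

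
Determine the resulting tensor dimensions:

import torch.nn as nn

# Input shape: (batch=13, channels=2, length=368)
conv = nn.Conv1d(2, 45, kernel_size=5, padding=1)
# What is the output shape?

Input shape: (13, 2, 368)
Output shape: (13, 45, 366)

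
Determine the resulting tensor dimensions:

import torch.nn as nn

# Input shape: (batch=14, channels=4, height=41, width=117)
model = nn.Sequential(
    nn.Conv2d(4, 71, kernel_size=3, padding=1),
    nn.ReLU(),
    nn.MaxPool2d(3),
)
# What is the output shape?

Input shape: (14, 4, 41, 117)
  -> after Conv2d: (14, 71, 41, 117)
  -> after ReLU: (14, 71, 41, 117)
Output shape: (14, 71, 13, 39)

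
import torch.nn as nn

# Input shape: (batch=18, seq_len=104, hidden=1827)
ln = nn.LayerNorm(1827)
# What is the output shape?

Input shape: (18, 104, 1827)
Output shape: (18, 104, 1827)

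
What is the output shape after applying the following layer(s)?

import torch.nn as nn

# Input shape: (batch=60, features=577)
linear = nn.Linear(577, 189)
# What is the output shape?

Input shape: (60, 577)
Output shape: (60, 189)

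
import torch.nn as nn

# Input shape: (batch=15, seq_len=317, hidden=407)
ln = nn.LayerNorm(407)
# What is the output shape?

Input shape: (15, 317, 407)
Output shape: (15, 317, 407)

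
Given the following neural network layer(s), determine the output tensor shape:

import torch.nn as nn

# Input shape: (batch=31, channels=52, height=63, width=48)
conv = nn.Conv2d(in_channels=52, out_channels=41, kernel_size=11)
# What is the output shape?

Input shape: (31, 52, 63, 48)
Output shape: (31, 41, 53, 38)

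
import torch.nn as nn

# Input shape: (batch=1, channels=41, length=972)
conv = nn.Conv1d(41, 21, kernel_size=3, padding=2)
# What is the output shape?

Input shape: (1, 41, 972)
Output shape: (1, 21, 974)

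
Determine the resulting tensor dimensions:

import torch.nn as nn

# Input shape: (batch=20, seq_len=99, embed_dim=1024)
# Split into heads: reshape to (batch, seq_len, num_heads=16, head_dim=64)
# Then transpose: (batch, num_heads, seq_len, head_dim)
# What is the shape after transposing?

Input shape: (20, 99, 1024)
  -> after reshape: (20, 99, 16, 64)
Output shape: (20, 16, 99, 64)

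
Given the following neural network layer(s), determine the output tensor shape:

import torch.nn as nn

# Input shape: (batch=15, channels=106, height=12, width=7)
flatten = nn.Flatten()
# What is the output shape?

Input shape: (15, 106, 12, 7)
Output shape: (15, 8904)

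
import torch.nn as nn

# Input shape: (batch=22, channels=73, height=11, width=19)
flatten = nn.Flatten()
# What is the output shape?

Input shape: (22, 73, 11, 19)
Output shape: (22, 15257)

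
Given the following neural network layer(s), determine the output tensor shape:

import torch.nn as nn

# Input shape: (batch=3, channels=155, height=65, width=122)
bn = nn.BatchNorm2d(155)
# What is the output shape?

Input shape: (3, 155, 65, 122)
Output shape: (3, 155, 65, 122)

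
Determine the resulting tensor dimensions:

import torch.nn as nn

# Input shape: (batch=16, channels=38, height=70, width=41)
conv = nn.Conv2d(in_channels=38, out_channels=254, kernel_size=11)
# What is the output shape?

Input shape: (16, 38, 70, 41)
Output shape: (16, 254, 60, 31)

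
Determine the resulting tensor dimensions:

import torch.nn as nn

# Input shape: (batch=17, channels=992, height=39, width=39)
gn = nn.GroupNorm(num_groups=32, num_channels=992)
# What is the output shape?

Input shape: (17, 992, 39, 39)
Output shape: (17, 992, 39, 39)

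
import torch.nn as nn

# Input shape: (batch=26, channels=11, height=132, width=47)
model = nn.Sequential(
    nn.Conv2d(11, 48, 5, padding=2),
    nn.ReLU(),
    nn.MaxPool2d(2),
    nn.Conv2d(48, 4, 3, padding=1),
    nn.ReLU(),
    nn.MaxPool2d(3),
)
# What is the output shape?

Input shape: (26, 11, 132, 47)
  -> after first Conv2d: (26, 48, 132, 47)
  -> after first MaxPool2d: (26, 48, 66, 23)
  -> after second Conv2d: (26, 4, 66, 23)
Output shape: (26, 4, 22, 7)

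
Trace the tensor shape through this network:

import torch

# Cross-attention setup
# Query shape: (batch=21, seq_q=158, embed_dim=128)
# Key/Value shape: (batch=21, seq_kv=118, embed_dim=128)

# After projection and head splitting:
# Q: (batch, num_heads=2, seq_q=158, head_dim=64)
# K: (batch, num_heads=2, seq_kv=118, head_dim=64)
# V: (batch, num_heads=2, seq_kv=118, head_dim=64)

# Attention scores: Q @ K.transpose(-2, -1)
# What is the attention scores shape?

Input shape: (21, 158, 128)
Output shape: (21, 2, 158, 118)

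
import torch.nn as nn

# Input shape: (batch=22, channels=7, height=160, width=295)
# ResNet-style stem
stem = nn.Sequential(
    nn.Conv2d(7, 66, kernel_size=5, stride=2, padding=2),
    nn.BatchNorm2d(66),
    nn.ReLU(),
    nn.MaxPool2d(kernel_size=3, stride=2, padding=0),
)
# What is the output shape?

Input shape: (22, 7, 160, 295)
  -> after Conv2d 5x5 stride=2: (22, 66, 80, 148)
Output shape: (22, 66, 39, 73)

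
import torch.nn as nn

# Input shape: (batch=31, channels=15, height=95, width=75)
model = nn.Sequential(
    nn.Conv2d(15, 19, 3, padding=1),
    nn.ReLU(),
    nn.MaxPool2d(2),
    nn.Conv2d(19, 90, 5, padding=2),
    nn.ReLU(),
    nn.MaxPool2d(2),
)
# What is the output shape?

Input shape: (31, 15, 95, 75)
  -> after first Conv2d: (31, 19, 95, 75)
  -> after first MaxPool2d: (31, 19, 47, 37)
  -> after second Conv2d: (31, 90, 47, 37)
Output shape: (31, 90, 23, 18)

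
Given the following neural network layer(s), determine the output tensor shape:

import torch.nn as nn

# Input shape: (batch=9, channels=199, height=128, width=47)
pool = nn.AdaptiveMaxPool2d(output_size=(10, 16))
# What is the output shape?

Input shape: (9, 199, 128, 47)
Output shape: (9, 199, 10, 16)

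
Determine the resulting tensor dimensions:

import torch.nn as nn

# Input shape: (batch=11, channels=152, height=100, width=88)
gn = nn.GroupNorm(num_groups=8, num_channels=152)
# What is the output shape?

Input shape: (11, 152, 100, 88)
Output shape: (11, 152, 100, 88)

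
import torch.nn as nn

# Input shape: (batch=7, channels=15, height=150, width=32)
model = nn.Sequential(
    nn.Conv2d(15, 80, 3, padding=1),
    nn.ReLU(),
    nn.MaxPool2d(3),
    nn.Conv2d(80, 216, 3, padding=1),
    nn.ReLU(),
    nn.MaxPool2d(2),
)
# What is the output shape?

Input shape: (7, 15, 150, 32)
  -> after first Conv2d: (7, 80, 150, 32)
  -> after first MaxPool2d: (7, 80, 50, 10)
  -> after second Conv2d: (7, 216, 50, 10)
Output shape: (7, 216, 25, 5)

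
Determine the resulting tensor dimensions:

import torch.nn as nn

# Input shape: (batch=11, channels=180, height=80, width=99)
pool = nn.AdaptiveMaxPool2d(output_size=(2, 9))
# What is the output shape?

Input shape: (11, 180, 80, 99)
Output shape: (11, 180, 2, 9)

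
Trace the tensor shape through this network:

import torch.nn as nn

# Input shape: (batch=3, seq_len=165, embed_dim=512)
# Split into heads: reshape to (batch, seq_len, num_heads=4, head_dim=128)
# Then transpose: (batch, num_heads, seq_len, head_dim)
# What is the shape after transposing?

Input shape: (3, 165, 512)
  -> after reshape: (3, 165, 4, 128)
Output shape: (3, 4, 165, 128)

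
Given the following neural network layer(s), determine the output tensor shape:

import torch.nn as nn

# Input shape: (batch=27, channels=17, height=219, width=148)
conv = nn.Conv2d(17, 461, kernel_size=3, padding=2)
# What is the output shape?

Input shape: (27, 17, 219, 148)
Output shape: (27, 461, 221, 150)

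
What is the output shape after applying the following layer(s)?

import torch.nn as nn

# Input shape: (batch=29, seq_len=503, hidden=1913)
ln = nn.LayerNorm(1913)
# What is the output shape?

Input shape: (29, 503, 1913)
Output shape: (29, 503, 1913)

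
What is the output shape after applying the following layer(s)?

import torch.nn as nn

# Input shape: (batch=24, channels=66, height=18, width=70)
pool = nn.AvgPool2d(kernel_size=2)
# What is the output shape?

Input shape: (24, 66, 18, 70)
Output shape: (24, 66, 9, 35)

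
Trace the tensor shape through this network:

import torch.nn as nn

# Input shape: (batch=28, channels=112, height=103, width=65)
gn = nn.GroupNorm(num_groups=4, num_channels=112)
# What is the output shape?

Input shape: (28, 112, 103, 65)
Output shape: (28, 112, 103, 65)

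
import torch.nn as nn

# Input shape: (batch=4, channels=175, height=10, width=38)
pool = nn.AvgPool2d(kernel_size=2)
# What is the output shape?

Input shape: (4, 175, 10, 38)
Output shape: (4, 175, 5, 19)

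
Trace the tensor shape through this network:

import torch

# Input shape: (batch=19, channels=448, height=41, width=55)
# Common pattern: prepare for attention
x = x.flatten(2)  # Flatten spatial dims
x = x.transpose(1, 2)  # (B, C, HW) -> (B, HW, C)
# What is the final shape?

Input shape: (19, 448, 41, 55)
  -> after flatten(2): (19, 448, 2255)
Output shape: (19, 2255, 448)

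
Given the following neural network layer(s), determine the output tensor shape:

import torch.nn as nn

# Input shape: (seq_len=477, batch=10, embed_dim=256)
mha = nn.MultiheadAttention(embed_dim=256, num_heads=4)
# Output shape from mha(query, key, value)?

Input shape: (477, 10, 256)
Output shape: (477, 10, 256)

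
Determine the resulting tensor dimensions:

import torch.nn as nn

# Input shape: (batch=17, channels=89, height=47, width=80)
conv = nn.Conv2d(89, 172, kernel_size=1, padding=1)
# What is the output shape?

Input shape: (17, 89, 47, 80)
Output shape: (17, 172, 49, 82)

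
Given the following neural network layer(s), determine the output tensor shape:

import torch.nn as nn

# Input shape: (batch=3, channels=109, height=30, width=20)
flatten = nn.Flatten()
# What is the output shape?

Input shape: (3, 109, 30, 20)
Output shape: (3, 65400)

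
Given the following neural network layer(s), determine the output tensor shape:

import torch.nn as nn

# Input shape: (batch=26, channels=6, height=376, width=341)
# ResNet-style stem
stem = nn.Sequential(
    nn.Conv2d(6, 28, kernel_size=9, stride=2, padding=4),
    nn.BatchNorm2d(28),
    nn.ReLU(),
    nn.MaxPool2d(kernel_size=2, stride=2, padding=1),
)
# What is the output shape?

Input shape: (26, 6, 376, 341)
  -> after Conv2d 9x9 stride=2: (26, 28, 188, 171)
Output shape: (26, 28, 95, 86)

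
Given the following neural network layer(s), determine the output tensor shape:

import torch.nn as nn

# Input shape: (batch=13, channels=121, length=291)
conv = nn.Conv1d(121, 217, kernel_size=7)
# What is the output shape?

Input shape: (13, 121, 291)
Output shape: (13, 217, 285)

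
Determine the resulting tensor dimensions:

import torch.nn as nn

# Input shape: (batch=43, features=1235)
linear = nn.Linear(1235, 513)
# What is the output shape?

Input shape: (43, 1235)
Output shape: (43, 513)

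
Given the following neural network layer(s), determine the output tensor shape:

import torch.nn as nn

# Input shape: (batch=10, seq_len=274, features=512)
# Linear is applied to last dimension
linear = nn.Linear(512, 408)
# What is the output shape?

Input shape: (10, 274, 512)
Output shape: (10, 274, 408)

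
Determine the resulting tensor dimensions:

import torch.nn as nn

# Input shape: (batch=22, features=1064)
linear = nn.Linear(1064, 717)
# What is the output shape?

Input shape: (22, 1064)
Output shape: (22, 717)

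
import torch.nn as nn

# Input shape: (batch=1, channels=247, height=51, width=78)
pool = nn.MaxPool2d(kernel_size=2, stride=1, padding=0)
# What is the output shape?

Input shape: (1, 247, 51, 78)
Output shape: (1, 247, 50, 77)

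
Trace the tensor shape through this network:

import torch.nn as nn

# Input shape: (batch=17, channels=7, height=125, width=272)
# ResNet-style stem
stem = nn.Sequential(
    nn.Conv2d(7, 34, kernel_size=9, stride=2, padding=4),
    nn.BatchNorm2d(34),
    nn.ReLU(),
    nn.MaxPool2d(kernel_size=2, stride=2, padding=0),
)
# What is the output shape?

Input shape: (17, 7, 125, 272)
  -> after Conv2d 9x9 stride=2: (17, 34, 63, 136)
Output shape: (17, 34, 31, 68)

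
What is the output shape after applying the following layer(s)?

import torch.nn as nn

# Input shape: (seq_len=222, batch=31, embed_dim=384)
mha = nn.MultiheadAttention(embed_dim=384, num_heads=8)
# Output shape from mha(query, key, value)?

Input shape: (222, 31, 384)
Output shape: (222, 31, 384)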